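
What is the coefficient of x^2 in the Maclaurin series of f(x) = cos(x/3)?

[x^0] = 1;  [x^1] = 0;  [x^2] = -1/18.

-1/18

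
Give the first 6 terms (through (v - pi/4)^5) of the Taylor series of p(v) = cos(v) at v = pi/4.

-sqrt(2)*(v - pi/4)^5/240 + sqrt(2)*(v - pi/4)^4/48 + sqrt(2)*(v - pi/4)^3/12 - sqrt(2)*(v - pi/4)^2/4 - sqrt(2)*(v - pi/4)/2 + sqrt(2)/2

Differentiate repeatedly and evaluate at the center.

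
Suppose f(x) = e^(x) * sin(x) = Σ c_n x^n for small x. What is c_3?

1/3

Multiply the two series term by term and collect like powers.
f(0) = 0
f′(0) = 1
f′′(0) = 2
f′′′(0) = 2
So c_3 = f′′′(0)/3! = 1/3.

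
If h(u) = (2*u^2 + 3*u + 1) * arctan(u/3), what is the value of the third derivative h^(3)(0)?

Shift and add copies of the series according to the polynomial's terms.
From the series, [u^3] h = 53/81; multiply by 3! = 6 to get 106/27.

106/27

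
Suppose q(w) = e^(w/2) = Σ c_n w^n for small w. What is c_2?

q(0) = 1
q′(0) = 1/2
q′′(0) = 1/4

1/8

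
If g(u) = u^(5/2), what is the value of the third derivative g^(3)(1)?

Differentiate repeatedly and evaluate at the center.
From the series, [(u - 1)^3] g = 5/16; multiply by 3! = 6 to get 15/8.

15/8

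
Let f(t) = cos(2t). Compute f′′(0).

-4

Compute the successive derivatives at the expansion point and divide by k!.
The coefficient of t^2 in the expansion is -2, so f′′(0) = 2! * (-2) = -4.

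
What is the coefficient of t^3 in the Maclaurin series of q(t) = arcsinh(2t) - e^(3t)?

Expand each term separately and add.

-35/6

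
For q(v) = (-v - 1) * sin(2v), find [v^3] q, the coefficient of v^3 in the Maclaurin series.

Distribute the polynomial across the series and collect like powers.
[v^0] = 0;  [v^1] = -2;  [v^2] = -2;  [v^3] = 4/3.
So c_3 = q′′′(0)/3! = 4/3.

4/3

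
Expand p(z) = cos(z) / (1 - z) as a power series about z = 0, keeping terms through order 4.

13*z^4/24 + z^3/2 + z^2/2 + z + 1

Take the Cauchy product of the two expansions.
[z^0] = 1;  [z^1] = 1;  [z^2] = 1/2;  [z^3] = 1/2;  [z^4] = 13/24.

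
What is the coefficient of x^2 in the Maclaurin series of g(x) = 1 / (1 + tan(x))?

Expand as Σ (-1)^k u^k with u equal to the inner function's series.
g(0) = 1
g′(0) = -1
g′′(0) = 2
Dividing each by k! gives the coefficients c_0, ..., c_2.

1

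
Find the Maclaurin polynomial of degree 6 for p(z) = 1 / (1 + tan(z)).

122*z^6/45 - 32*z^5/15 + 5*z^4/3 - 4*z^3/3 + z^2 - z + 1

Use the geometric series for the reciprocal, then substitute.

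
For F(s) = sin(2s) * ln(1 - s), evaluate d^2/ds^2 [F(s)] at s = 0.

-4

Multiply the two series term by term and collect like powers.
The coefficient of s^2 in the expansion is -2, so F′′(0) = 2! * (-2) = -4.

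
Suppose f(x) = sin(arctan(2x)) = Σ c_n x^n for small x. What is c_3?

Compose series: expand the inner function first, then feed it into the outer expansion.
f(0) = 0
f′(0) = 2
f′′(0) = 0
f′′′(0) = -24
So c_3 = f′′′(0)/3! = -4.

-4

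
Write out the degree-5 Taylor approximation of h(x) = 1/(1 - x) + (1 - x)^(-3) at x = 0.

22*x^5 + 16*x^4 + 11*x^3 + 7*x^2 + 4*x + 2

Combine the two series term by term.
[x^0] = 2;  [x^1] = 4;  [x^2] = 7;  [x^3] = 11;  [x^4] = 16;  [x^5] = 22.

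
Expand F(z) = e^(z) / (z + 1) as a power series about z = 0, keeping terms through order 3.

Multiply the numerator's expansion by the denominator's geometric series.
[z^0] = 1;  [z^1] = 0;  [z^2] = 1/2;  [z^3] = -1/3.

-z^3/3 + z^2/2 + 1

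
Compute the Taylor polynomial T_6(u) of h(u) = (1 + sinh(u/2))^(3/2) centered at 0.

Compose series: expand the inner function first, then feed it into the outer expansion.
[u^0] = 1;  [u^1] = 3/4;  [u^2] = 3/32;  [u^3] = 3/128;  [u^4] = 19/2048;  [u^5] = -39/40960;  [u^6] = 601/983040.

601*u^6/983040 - 39*u^5/40960 + 19*u^4/2048 + 3*u^3/128 + 3*u^2/32 + 3*u/4 + 1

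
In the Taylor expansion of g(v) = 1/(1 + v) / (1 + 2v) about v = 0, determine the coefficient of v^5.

Take the Cauchy product of the two expansions.
g(0) = 1
g′(0) = -3
g′′(0) = 14
g′′′(0) = -90
g^(4)(0) = 744
g^(5)(0) = -7560
So c_5 = g^(5)(0)/5! = -63.

-63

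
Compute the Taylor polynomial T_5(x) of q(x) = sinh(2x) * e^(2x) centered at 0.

64*x^5/15 + 16*x^4/3 + 16*x^3/3 + 4*x^2 + 2*x

Expand each factor separately, then convolve coefficients.
q(0) = 0
q′(0) = 2
q′′(0) = 8
q′′′(0) = 32
q^(4)(0) = 128
q^(5)(0) = 512
The Taylor polynomial is Σ q^(k)(0)/k! · x^k.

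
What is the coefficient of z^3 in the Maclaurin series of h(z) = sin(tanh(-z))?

Compose series: expand the inner function first, then feed it into the outer expansion.
h(0) = 0
h′(0) = -1
h′′(0) = 0
h′′′(0) = 3
So c_3 = h′′′(0)/3! = 1/2.

1/2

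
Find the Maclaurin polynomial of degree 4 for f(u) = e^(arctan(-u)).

Let u equal the inner series; expand the outer function in u and truncate.
f(0) = 1
f′(0) = -1
f′′(0) = 1
f′′′(0) = 1
f^(4)(0) = -7
Then c_k = f^(k)(0)/k! gives each Taylor coefficient.

-7*u^4/24 + u^3/6 + u^2/2 - u + 1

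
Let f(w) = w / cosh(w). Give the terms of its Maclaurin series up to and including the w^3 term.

Invert the denominator's series and multiply.
f(0) = 0
f′(0) = 1
f′′(0) = 0
f′′′(0) = -3

-w^3/2 + w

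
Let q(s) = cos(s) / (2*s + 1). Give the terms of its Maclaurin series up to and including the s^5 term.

-337*s^5/12 + 337*s^4/24 - 7*s^3 + 7*s^2/2 - 2*s + 1

Use 1/(1 - r) = Σ r^k on the denominator, then take the Cauchy product.
[s^0] = 1;  [s^1] = -2;  [s^2] = 7/2;  [s^3] = -7;  [s^4] = 337/24;  [s^5] = -337/12.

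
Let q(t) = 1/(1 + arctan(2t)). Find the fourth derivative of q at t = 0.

128

Compose series: expand the inner function first, then feed it into the outer expansion.
The coefficient of t^4 in the expansion is 16/3, so q^(4)(0) = 4! * (16/3) = 128.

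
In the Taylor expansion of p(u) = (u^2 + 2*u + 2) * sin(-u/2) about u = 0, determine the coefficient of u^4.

Shift and add copies of the series according to the polynomial's terms.
So c_4 = p^(4)(0)/4! = 1/24.

1/24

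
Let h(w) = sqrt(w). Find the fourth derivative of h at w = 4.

From the series, [(w - 4)^4] h = -5/16384; multiply by 4! = 24 to get -15/2048.

-15/2048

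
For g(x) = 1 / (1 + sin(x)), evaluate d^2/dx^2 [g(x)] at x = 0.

2

Write 1/(1+u) = 1 - u + u^2 - u^3 + ... and substitute the series for u.
From the series, [x^2] g = 1; multiply by 2! = 2 to get 2.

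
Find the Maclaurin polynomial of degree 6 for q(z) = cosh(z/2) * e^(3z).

Take the Cauchy product of the two expansions.
q(0) = 1
q′(0) = 3
q′′(0) = 37/4
q′′′(0) = 117/4
q^(4)(0) = 1513/16
q^(5)(0) = 4983/16
q^(6)(0) = 66637/64

66637*z^6/46080 + 1661*z^5/640 + 1513*z^4/384 + 39*z^3/8 + 37*z^2/8 + 3*z + 1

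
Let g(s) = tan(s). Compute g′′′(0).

2

The coefficient of s^3 in the expansion is 1/3, so g′′′(0) = 3! * (1/3) = 2.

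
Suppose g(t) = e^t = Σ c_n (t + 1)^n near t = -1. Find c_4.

g(-1) = e^(-1)
g′(-1) = e^(-1)
g′′(-1) = e^(-1)
g′′′(-1) = e^(-1)
g^(4)(-1) = e^(-1)

e^(-1)/24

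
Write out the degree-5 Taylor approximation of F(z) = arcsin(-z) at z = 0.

-3*z^5/40 - z^3/6 - z

Differentiate repeatedly and evaluate at the center.
[z^0] = 0;  [z^1] = -1;  [z^2] = 0;  [z^3] = -1/6;  [z^4] = 0;  [z^5] = -3/40.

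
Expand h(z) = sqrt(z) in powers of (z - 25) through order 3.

Differentiate repeatedly and evaluate at the center.
h(25) = 5
h′(25) = 1/10
h′′(25) = -1/500
h′′′(25) = 3/25000

(z - 25)^3/50000 - (z - 25)^2/1000 + (z - 25)/10 + 5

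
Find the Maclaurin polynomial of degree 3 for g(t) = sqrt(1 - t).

g(0) = 1
g′(0) = -1/2
g′′(0) = -1/4
g′′′(0) = -3/8
The Taylor polynomial is Σ g^(k)(0)/k! · t^k.

-t^3/16 - t^2/8 - t/2 + 1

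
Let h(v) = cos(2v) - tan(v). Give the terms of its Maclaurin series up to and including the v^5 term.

Add the two expansions coefficient-wise.
h(0) = 1
h′(0) = -1
h′′(0) = -4
h′′′(0) = -2
h^(4)(0) = 16
h^(5)(0) = -16

-2*v^5/15 + 2*v^4/3 - v^3/3 - 2*v^2 - v + 1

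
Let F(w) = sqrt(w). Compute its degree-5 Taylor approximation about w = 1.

7*(w - 1)^5/256 - 5*(w - 1)^4/128 + (w - 1)^3/16 - (w - 1)^2/8 + (w - 1)/2 + 1

F(1) = 1
F′(1) = 1/2
F′′(1) = -1/4
F′′′(1) = 3/8
F^(4)(1) = -15/16
F^(5)(1) = 105/32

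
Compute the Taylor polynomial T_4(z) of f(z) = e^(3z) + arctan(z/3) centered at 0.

27*z^4/8 + 727*z^3/162 + 9*z^2/2 + 10*z/3 + 1

Combine the two series term by term.
f(0) = 1
f′(0) = 10/3
f′′(0) = 9
f′′′(0) = 727/27
f^(4)(0) = 81
Then c_k = f^(k)(0)/k! gives each Taylor coefficient.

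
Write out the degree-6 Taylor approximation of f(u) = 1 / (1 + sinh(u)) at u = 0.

77*u^6/45 - 181*u^5/120 + 4*u^4/3 - 7*u^3/6 + u^2 - u + 1

Use the geometric series for the reciprocal, then substitute.
[u^0] = 1;  [u^1] = -1;  [u^2] = 1;  [u^3] = -7/6;  [u^4] = 4/3;  [u^5] = -181/120;  [u^6] = 77/45.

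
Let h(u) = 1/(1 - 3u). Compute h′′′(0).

Compute the successive derivatives at the expansion point and divide by k!.
The coefficient of u^3 in the expansion is 27, so h′′′(0) = 3! * (27) = 162.

162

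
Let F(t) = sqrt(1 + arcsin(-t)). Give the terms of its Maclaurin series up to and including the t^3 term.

Compose series: expand the inner function first, then feed it into the outer expansion.
F(0) = 1
F′(0) = -1/2
F′′(0) = -1/4
F′′′(0) = -7/8
The Taylor polynomial is Σ F^(k)(0)/k! · t^k.

-7*t^3/48 - t^2/8 - t/2 + 1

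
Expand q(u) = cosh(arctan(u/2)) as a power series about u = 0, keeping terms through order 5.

-7*u^4/384 + u^2/8 + 1

Compose series: expand the inner function first, then feed it into the outer expansion.
q(0) = 1
q′(0) = 0
q′′(0) = 1/4
q′′′(0) = 0
q^(4)(0) = -7/16
q^(5)(0) = 0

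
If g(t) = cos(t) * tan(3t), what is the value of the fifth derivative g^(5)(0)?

Expand each factor separately, then convolve coefficients.
From the series, [t^5] g = 1121/40; multiply by 5! = 120 to get 3363.

3363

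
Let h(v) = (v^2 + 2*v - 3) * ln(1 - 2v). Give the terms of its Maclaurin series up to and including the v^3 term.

Shift and add copies of the series according to the polynomial's terms.
h(0) = 0
h′(0) = 6
h′′(0) = 4
h′′′(0) = 12
Then c_k = h^(k)(0)/k! gives each Taylor coefficient.

2*v^3 + 2*v^2 + 6*v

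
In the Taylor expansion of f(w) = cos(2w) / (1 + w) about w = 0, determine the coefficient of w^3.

1

Write out both Maclaurin series and multiply, keeping only the needed powers.
[w^0] = 1;  [w^1] = -1;  [w^2] = -1;  [w^3] = 1.
So c_3 = f′′′(0)/3! = 1.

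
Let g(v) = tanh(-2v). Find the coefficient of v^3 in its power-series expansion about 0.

Differentiate repeatedly and evaluate at the center.
g(0) = 0
g′(0) = -2
g′′(0) = 0
g′′′(0) = 16
Dividing each by k! gives the coefficients c_0, ..., c_3.

8/3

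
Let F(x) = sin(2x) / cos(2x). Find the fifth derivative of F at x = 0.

512

Write the quotient as an unknown series and match coefficients against numerator = denominator · series.
From the series, [x^5] F = 64/15; multiply by 5! = 120 to get 512.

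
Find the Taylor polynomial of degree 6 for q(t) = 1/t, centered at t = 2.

q(2) = 1/2
q′(2) = -1/4
q′′(2) = 1/4
q′′′(2) = -3/8
q^(4)(2) = 3/4
q^(5)(2) = -15/8
q^(6)(2) = 45/8
Dividing each by k! gives the coefficients c_0, ..., c_6.

(t - 2)^6/128 - (t - 2)^5/64 + (t - 2)^4/32 - (t - 2)^3/16 + (t - 2)^2/8 - (t - 2)/4 + 1/2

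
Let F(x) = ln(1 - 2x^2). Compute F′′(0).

-4

From the series, [x^2] F = -2; multiply by 2! = 2 to get -4.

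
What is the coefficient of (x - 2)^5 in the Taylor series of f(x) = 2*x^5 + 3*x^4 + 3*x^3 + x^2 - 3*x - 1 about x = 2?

2

Differentiate repeatedly and evaluate at the center.
f(2) = 133
f′(2) = 293
f′′(2) = 502
f′′′(2) = 642
f^(4)(2) = 552
f^(5)(2) = 240
Then c_k = f^(k)(2)/k! gives each Taylor coefficient.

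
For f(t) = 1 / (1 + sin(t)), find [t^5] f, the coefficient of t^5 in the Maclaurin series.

Expand as Σ (-1)^k u^k with u equal to the inner function's series.
f(0) = 1
f′(0) = -1
f′′(0) = 2
f′′′(0) = -5
f^(4)(0) = 16
f^(5)(0) = -61

-61/120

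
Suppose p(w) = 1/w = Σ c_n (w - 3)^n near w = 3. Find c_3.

Apply the Taylor formula c_k = f^(k)(a)/k!.
[(w - 3)^0] = 1/3;  [(w - 3)^1] = -1/9;  [(w - 3)^2] = 1/27;  [(w - 3)^3] = -1/81.
So c_3 = p′′′(3)/3! = -1/81.

-1/81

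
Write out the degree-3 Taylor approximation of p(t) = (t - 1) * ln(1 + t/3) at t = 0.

-11*t^3/162 + 7*t^2/18 - t/3

Shift and add copies of the series according to the polynomial's terms.
p(0) = 0
p′(0) = -1/3
p′′(0) = 7/9
p′′′(0) = -11/27
Dividing each by k! gives the coefficients c_0, ..., c_3.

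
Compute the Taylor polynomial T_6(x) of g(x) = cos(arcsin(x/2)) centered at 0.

-x^6/1024 - x^4/128 - x^2/8 + 1

Let u equal the inner series; expand the outer function in u and truncate.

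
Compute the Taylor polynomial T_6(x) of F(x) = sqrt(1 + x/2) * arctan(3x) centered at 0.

Multiply the two series term by term and collect like powers.

494889*x^6/40960 + 500469*x^5/10240 - 285*x^4/128 - 291*x^3/32 + 3*x^2/4 + 3*x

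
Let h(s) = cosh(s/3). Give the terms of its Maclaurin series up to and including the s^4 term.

s^4/1944 + s^2/18 + 1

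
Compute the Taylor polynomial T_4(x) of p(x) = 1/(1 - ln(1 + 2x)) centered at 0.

8*x^4/3 + 8*x^3/3 + 2*x^2 + 2*x + 1

Compose series: expand the inner function first, then feed it into the outer expansion.
[x^0] = 1;  [x^1] = 2;  [x^2] = 2;  [x^3] = 8/3;  [x^4] = 8/3.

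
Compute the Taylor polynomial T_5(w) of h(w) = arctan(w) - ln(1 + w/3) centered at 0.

242*w^5/1215 + w^4/324 - 28*w^3/81 + w^2/18 + 2*w/3

Add the two expansions coefficient-wise.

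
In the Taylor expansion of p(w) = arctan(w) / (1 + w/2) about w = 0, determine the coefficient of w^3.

-1/12

Multiply the two series term by term and collect like powers.
So c_3 = p′′′(0)/3! = -1/12.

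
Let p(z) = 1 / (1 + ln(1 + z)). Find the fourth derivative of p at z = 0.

Write 1/(1+u) = 1 - u + u^2 - u^3 + ... and substitute the series for u.
The coefficient of z^4 in the expansion is 11/3, so p^(4)(0) = 4! * (11/3) = 88.

88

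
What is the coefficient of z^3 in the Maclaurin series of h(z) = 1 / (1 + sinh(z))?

Write 1/(1+u) = 1 - u + u^2 - u^3 + ... and substitute the series for u.
[z^0] = 1;  [z^1] = -1;  [z^2] = 1;  [z^3] = -7/6.

-7/6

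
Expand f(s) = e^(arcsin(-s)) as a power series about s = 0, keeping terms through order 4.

Plug the Maclaurin series of the inner function into that of the outer and collect terms.
f(0) = 1
f′(0) = -1
f′′(0) = 1
f′′′(0) = -2
f^(4)(0) = 5

5*s^4/24 - s^3/3 + s^2/2 - s + 1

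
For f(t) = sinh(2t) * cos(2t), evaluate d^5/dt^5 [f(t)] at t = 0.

-128

Expand each factor separately, then convolve coefficients.
From the series, [t^5] f = -16/15; multiply by 5! = 120 to get -128.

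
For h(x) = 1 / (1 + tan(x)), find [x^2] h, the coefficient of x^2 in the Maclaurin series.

Write 1/(1+u) = 1 - u + u^2 - u^3 + ... and substitute the series for u.

1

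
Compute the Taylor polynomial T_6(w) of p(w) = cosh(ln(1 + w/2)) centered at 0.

Substitute the inner expansion into the outer series and collect powers.

w^6/128 - w^5/64 + w^4/32 - w^3/16 + w^2/8 + 1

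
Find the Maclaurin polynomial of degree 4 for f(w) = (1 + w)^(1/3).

f(0) = 1
f′(0) = 1/3
f′′(0) = -2/9
f′′′(0) = 10/27
f^(4)(0) = -80/81
Dividing each by k! gives the coefficients c_0, ..., c_4.

-10*w^4/243 + 5*w^3/81 - w^2/9 + w/3 + 1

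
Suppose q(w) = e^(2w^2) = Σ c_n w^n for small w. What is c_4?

2

c_4 = q^(4)(0)/4! = 2.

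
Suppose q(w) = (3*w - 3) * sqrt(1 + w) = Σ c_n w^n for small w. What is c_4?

39/128

Multiply each power in the prefactor through the base expansion.
[w^0] = -3;  [w^1] = 3/2;  [w^2] = 15/8;  [w^3] = -9/16;  [w^4] = 39/128.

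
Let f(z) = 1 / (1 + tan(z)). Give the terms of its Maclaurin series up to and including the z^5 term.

Expand as Σ (-1)^k u^k with u equal to the inner function's series.
[z^0] = 1;  [z^1] = -1;  [z^2] = 1;  [z^3] = -4/3;  [z^4] = 5/3;  [z^5] = -32/15.

-32*z^5/15 + 5*z^4/3 - 4*z^3/3 + z^2 - z + 1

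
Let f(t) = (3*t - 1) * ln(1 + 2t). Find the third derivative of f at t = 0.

-52

Shift and add copies of the series according to the polynomial's terms.
The coefficient of t^3 in the expansion is -26/3, so f′′′(0) = 3! * (-26/3) = -52.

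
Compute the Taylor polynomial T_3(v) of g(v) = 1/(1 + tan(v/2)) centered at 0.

Substitute the inner expansion into the outer series and collect powers.
g(0) = 1
g′(0) = -1/2
g′′(0) = 1/2
g′′′(0) = -1

-v^3/6 + v^2/4 - v/2 + 1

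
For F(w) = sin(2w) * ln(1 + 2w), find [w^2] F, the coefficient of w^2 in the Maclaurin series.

Write out both Maclaurin series and multiply, keeping only the needed powers.
F(0) = 0
F′(0) = 0
F′′(0) = 8
So c_2 = F′′(0)/2! = 4.

4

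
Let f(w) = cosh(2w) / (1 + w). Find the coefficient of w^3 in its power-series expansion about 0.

Write out both Maclaurin series and multiply, keeping only the needed powers.
f(0) = 1
f′(0) = -1
f′′(0) = 6
f′′′(0) = -18
Then c_k = f^(k)(0)/k! gives each Taylor coefficient.

-3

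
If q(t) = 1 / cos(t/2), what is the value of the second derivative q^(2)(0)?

1/4

Divide the numerator series by the denominator series (power-series long division).
The coefficient of t^2 in the expansion is 1/8, so q′′(0) = 2! * (1/8) = 1/4.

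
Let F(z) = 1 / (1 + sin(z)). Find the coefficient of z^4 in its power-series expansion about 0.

Write 1/(1+u) = 1 - u + u^2 - u^3 + ... and substitute the series for u.
F(0) = 1
F′(0) = -1
F′′(0) = 2
F′′′(0) = -5
F^(4)(0) = 16
So c_4 = F^(4)(0)/4! = 2/3.

2/3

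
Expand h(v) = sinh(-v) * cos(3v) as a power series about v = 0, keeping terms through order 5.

-79*v^5/30 + 13*v^3/3 - v

Take the Cauchy product of the two expansions.
[v^0] = 0;  [v^1] = -1;  [v^2] = 0;  [v^3] = 13/3;  [v^4] = 0;  [v^5] = -79/30.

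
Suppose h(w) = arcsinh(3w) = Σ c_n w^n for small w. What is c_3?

h(0) = 0
h′(0) = 3
h′′(0) = 0
h′′′(0) = -27
Dividing each by k! gives the coefficients c_0, ..., c_3.

-9/2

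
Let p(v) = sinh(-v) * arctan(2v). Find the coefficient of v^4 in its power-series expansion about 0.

Write out both Maclaurin series and multiply, keeping only the needed powers.
[v^0] = 0;  [v^1] = 0;  [v^2] = -2;  [v^3] = 0;  [v^4] = 7/3.
So c_4 = p^(4)(0)/4! = 7/3.

7/3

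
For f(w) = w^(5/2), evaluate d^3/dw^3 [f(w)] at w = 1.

From the series, [(w - 1)^3] f = 5/16; multiply by 3! = 6 to get 15/8.

15/8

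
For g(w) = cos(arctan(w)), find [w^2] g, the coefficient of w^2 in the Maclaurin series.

Plug the Maclaurin series of the inner function into that of the outer and collect terms.

-1/2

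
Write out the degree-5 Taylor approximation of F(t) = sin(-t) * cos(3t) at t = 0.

-62*t^5/15 + 14*t^3/3 - t

Expand each factor separately, then convolve coefficients.
F(0) = 0
F′(0) = -1
F′′(0) = 0
F′′′(0) = 28
F^(4)(0) = 0
F^(5)(0) = -496
Dividing each by k! gives the coefficients c_0, ..., c_5.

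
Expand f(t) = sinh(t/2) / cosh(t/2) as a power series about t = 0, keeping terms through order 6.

Write the quotient as an unknown series and match coefficients against numerator = denominator · series.
[t^0] = 0;  [t^1] = 1/2;  [t^2] = 0;  [t^3] = -1/24;  [t^4] = 0;  [t^5] = 1/240;  [t^6] = 0.

t^5/240 - t^3/24 + t/2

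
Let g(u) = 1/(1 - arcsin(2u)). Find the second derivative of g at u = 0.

8

Let u equal the inner series; expand the outer function in u and truncate.
The coefficient of u^2 in the expansion is 4, so g′′(0) = 2! * (4) = 8.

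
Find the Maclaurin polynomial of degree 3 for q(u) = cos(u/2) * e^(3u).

Write out both Maclaurin series and multiply, keeping only the needed powers.
q(0) = 1
q′(0) = 3
q′′(0) = 35/4
q′′′(0) = 99/4

33*u^3/8 + 35*u^2/8 + 3*u + 1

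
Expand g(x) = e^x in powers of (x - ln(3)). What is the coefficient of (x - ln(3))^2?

g(ln(3)) = 3
g′(ln(3)) = 3
g′′(ln(3)) = 3

3/2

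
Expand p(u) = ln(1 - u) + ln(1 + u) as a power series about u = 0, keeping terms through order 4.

Expand each term separately and add.

-u^4/2 - u^2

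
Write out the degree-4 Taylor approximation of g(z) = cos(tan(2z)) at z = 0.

-14*z^4/3 - 2*z^2 + 1

Let u equal the inner series; expand the outer function in u and truncate.
g(0) = 1
g′(0) = 0
g′′(0) = -4
g′′′(0) = 0
g^(4)(0) = -112
The Taylor polynomial is Σ g^(k)(0)/k! · z^k.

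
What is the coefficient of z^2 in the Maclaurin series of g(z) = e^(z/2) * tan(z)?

Expand each factor separately, then convolve coefficients.
g(0) = 0
g′(0) = 1
g′′(0) = 1
Then c_k = g^(k)(0)/k! gives each Taylor coefficient.

1/2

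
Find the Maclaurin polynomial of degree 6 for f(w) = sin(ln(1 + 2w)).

8*w^6 - 8*w^5/3 + 4*w^3/3 - 2*w^2 + 2*w

Plug the Maclaurin series of the inner function into that of the outer and collect terms.
f(0) = 0
f′(0) = 2
f′′(0) = -4
f′′′(0) = 8
f^(4)(0) = 0
f^(5)(0) = -320
f^(6)(0) = 5760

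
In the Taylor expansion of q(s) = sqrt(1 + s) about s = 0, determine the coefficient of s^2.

-1/8

Compute the successive derivatives at the expansion point and divide by k!.
q(0) = 1
q′(0) = 1/2
q′′(0) = -1/4
So c_2 = q′′(0)/2! = -1/8.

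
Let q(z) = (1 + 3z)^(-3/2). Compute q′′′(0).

Differentiate repeatedly and evaluate at the center.
The coefficient of z^3 in the expansion is -945/16, so q′′′(0) = 3! * (-945/16) = -2835/8.

-2835/8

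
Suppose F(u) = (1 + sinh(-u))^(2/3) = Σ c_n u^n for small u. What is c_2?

Compose series: expand the inner function first, then feed it into the outer expansion.
[u^0] = 1;  [u^1] = -2/3;  [u^2] = -1/9.

-1/9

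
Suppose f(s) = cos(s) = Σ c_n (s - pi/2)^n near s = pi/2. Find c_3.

1/6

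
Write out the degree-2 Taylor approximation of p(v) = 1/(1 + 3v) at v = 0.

9*v^2 - 3*v + 1

p(0) = 1
p′(0) = -3
p′′(0) = 18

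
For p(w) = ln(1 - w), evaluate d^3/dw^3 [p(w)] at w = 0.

Use the known series and substitute for the argument.
From the series, [w^3] p = -1/3; multiply by 3! = 6 to get -2.

-2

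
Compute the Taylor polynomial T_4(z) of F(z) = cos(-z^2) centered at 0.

1 - z^4/2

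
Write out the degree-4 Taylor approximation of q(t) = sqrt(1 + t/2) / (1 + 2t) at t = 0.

28379*t^4/2048 - 887*t^3/128 + 111*t^2/32 - 7*t/4 + 1

Multiply the two series term by term and collect like powers.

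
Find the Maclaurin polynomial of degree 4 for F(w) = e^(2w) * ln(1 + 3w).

Expand each factor separately, then convolve coefficients.
[w^0] = 0;  [w^1] = 3;  [w^2] = 3/2;  [w^3] = 6;  [w^4] = -29/4.

-29*w^4/4 + 6*w^3 + 3*w^2/2 + 3*w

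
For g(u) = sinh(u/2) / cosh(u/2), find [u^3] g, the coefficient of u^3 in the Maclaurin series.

Divide the numerator series by the denominator series (power-series long division).
[u^0] = 0;  [u^1] = 1/2;  [u^2] = 0;  [u^3] = -1/24.

-1/24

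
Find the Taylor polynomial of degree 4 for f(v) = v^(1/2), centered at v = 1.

-5*(v - 1)^4/128 + (v - 1)^3/16 - (v - 1)^2/8 + (v - 1)/2 + 1

[(v - 1)^0] = 1;  [(v - 1)^1] = 1/2;  [(v - 1)^2] = -1/8;  [(v - 1)^3] = 1/16;  [(v - 1)^4] = -5/128.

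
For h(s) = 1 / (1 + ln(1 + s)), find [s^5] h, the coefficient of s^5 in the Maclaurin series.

-347/60

Use the geometric series for the reciprocal, then substitute.
[s^0] = 1;  [s^1] = -1;  [s^2] = 3/2;  [s^3] = -7/3;  [s^4] = 11/3;  [s^5] = -347/60.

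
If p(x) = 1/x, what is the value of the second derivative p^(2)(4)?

Apply the Taylor formula c_k = f^(k)(a)/k!.
From the series, [(x - 4)^2] p = 1/64; multiply by 2! = 2 to get 1/32.

1/32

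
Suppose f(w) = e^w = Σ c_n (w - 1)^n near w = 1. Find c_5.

e/120

f(1) = e
f′(1) = e
f′′(1) = e
f′′′(1) = e
f^(4)(1) = e
f^(5)(1) = e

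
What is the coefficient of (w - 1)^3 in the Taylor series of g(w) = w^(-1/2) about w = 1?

-5/16

[(w - 1)^0] = 1;  [(w - 1)^1] = -1/2;  [(w - 1)^2] = 3/8;  [(w - 1)^3] = -5/16.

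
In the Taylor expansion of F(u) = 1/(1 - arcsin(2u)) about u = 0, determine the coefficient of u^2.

4

Let u equal the inner series; expand the outer function in u and truncate.
F(0) = 1
F′(0) = 2
F′′(0) = 8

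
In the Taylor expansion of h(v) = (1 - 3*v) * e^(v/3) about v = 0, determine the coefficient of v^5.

Distribute the polynomial across the series and collect like powers.
[v^0] = 1;  [v^1] = -8/3;  [v^2] = -17/18;  [v^3] = -13/81;  [v^4] = -35/1944;  [v^5] = -11/7290.
So c_5 = h^(5)(0)/5! = -11/7290.

-11/7290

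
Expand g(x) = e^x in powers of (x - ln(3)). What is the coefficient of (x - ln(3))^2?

3/2

g(ln(3)) = 3
g′(ln(3)) = 3
g′′(ln(3)) = 3
So c_2 = g′′(ln(3))/2! = 3/2.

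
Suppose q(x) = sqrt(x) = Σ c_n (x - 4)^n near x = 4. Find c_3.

1/512

[(x - 4)^0] = 2;  [(x - 4)^1] = 1/4;  [(x - 4)^2] = -1/64;  [(x - 4)^3] = 1/512.
So c_3 = q′′′(4)/3! = 1/512.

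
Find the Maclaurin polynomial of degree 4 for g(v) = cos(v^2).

1 - v^4/2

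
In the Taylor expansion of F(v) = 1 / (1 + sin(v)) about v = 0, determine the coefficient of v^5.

-61/120

Write 1/(1+u) = 1 - u + u^2 - u^3 + ... and substitute the series for u.
[v^0] = 1;  [v^1] = -1;  [v^2] = 1;  [v^3] = -5/6;  [v^4] = 2/3;  [v^5] = -61/120.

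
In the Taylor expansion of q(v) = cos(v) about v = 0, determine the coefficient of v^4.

1/24

q(0) = 1
q′(0) = 0
q′′(0) = -1
q′′′(0) = 0
q^(4)(0) = 1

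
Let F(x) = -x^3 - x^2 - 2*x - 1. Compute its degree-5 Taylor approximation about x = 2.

F(2) = -17
F′(2) = -18
F′′(2) = -14
F′′′(2) = -6
F^(4)(2) = 0
F^(5)(2) = 0
Then c_k = F^(k)(2)/k! gives each Taylor coefficient.

-(x - 2)^3 - 7*(x - 2)^2 - 18*(x - 2) - 17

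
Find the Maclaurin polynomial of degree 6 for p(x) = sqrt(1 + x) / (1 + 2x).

46355*x^6/1024 - 5797*x^5/256 + 1451*x^4/128 - 91*x^3/16 + 23*x^2/8 - 3*x/2 + 1

Multiply the two series term by term and collect like powers.
p(0) = 1
p′(0) = -3/2
p′′(0) = 23/4
p′′′(0) = -273/8
p^(4)(0) = 4353/16
p^(5)(0) = -86955/32
p^(6)(0) = 2085975/64
Then c_k = p^(k)(0)/k! gives each Taylor coefficient.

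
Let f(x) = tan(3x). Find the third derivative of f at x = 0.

54

Apply the Taylor formula c_k = f^(k)(a)/k!.
The coefficient of x^3 in the expansion is 9, so f′′′(0) = 3! * (9) = 54.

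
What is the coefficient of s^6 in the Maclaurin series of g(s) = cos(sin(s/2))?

Plug the Maclaurin series of the inner function into that of the outer and collect terms.
g(0) = 1
g′(0) = 0
g′′(0) = -1/4
g′′′(0) = 0
g^(4)(0) = 5/16
g^(5)(0) = 0
g^(6)(0) = -37/64
Then c_k = g^(k)(0)/k! gives each Taylor coefficient.

-37/46080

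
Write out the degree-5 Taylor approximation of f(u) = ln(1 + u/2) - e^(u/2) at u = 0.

Combine the two series term by term.

23*u^5/3840 - 7*u^4/384 + u^3/48 - u^2/4 - 1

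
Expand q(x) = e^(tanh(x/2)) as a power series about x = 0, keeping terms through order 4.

-7*x^4/384 - x^3/48 + x^2/8 + x/2 + 1

Let u equal the inner series; expand the outer function in u and truncate.
[x^0] = 1;  [x^1] = 1/2;  [x^2] = 1/8;  [x^3] = -1/48;  [x^4] = -7/384.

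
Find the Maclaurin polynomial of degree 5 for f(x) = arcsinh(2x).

[x^0] = 0;  [x^1] = 2;  [x^2] = 0;  [x^3] = -4/3;  [x^4] = 0;  [x^5] = 12/5.

12*x^5/5 - 4*x^3/3 + 2*x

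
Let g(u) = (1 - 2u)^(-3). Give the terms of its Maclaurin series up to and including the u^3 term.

g(0) = 1
g′(0) = 6
g′′(0) = 48
g′′′(0) = 480

80*u^3 + 24*u^2 + 6*u + 1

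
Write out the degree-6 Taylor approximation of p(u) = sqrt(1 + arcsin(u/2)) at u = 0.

Plug the Maclaurin series of the inner function into that of the outer and collect terms.
p(0) = 1
p′(0) = 1/4
p′′(0) = -1/16
p′′′(0) = 7/64
p^(4)(0) = -31/256
p^(5)(0) = 369/1024
p^(6)(0) = -7*2^(419/781)*3^(714/781)*5^(651/781)*7^(199/781)/225

-3169*u^6/2949120 + 123*u^5/40960 - 31*u^4/6144 + 7*u^3/384 - u^2/32 + u/4 + 1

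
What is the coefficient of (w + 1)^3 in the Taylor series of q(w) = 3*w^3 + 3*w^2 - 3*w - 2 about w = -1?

[(w + 1)^0] = 1;  [(w + 1)^1] = 0;  [(w + 1)^2] = -6;  [(w + 1)^3] = 3.

3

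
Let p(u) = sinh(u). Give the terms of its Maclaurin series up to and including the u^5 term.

[u^0] = 0;  [u^1] = 1;  [u^2] = 0;  [u^3] = 1/6;  [u^4] = 0;  [u^5] = 1/120.

u^5/120 + u^3/6 + u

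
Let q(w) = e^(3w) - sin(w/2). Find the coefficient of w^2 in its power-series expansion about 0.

9/2

Combine the two series term by term.
[w^0] = 1;  [w^1] = 5/2;  [w^2] = 9/2.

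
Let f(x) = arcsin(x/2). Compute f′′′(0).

Compute the successive derivatives at the expansion point and divide by k!.
From the series, [x^3] f = 1/48; multiply by 3! = 6 to get 1/8.

1/8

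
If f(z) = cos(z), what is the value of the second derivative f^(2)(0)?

The coefficient of z^2 in the expansion is -1/2, so f′′(0) = 2! * (-1/2) = -1.

-1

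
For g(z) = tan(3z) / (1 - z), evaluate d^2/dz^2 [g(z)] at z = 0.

6

Write out both Maclaurin series and multiply, keeping only the needed powers.
The coefficient of z^2 in the expansion is 3, so g′′(0) = 2! * (3) = 6.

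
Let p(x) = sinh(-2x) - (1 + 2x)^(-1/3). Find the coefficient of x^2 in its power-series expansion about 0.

-8/9

Expand each term separately and add.
p(0) = -1
p′(0) = -4/3
p′′(0) = -16/9
So c_2 = p′′(0)/2! = -8/9.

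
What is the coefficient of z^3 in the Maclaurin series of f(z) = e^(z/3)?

1/162

f(0) = 1
f′(0) = 1/3
f′′(0) = 1/9
f′′′(0) = 1/27
Dividing each by k! gives the coefficients c_0, ..., c_3.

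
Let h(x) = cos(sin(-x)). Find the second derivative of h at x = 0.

-1

Substitute the inner expansion into the outer series and collect powers.
From the series, [x^2] h = -1/2; multiply by 2! = 2 to get -1.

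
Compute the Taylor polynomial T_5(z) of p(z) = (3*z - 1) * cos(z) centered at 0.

Multiply each power in the prefactor through the base expansion.

z^5/8 - z^4/24 - 3*z^3/2 + z^2/2 + 3*z - 1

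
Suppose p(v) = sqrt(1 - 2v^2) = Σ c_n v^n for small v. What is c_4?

p(0) = 1
p′(0) = 0
p′′(0) = -2
p′′′(0) = 0
p^(4)(0) = -12
So c_4 = p^(4)(0)/4! = -1/2.

-1/2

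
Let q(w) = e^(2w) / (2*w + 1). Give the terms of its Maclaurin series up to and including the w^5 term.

-176*w^5/15 + 6*w^4 - 8*w^3/3 + 2*w^2 + 1

Multiply the numerator's expansion by the denominator's geometric series.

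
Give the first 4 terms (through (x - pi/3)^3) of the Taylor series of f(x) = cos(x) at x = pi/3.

f(pi/3) = 1/2
f′(pi/3) = -sqrt(3)/2
f′′(pi/3) = -1/2
f′′′(pi/3) = sqrt(3)/2
The Taylor polynomial is Σ f^(k)(pi/3)/k! · (x - pi/3)^k.

sqrt(3)*(x - pi/3)^3/12 - (x - pi/3)^2/4 - sqrt(3)*(x - pi/3)/2 + 1/2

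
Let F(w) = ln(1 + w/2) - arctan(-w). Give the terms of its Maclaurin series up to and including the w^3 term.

Combine the two series term by term.
F(0) = 0
F′(0) = 3/2
F′′(0) = -1/4
F′′′(0) = -7/4
Then c_k = F^(k)(0)/k! gives each Taylor coefficient.

-7*w^3/24 - w^2/8 + 3*w/2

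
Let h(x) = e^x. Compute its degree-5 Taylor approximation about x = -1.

Use the known series and substitute for the argument.
h(-1) = e^(-1)
h′(-1) = e^(-1)
h′′(-1) = e^(-1)
h′′′(-1) = e^(-1)
h^(4)(-1) = e^(-1)
h^(5)(-1) = e^(-1)

(x + 1)^5*e^(-1)/120 + (x + 1)^4*e^(-1)/24 + (x + 1)^3*e^(-1)/6 + (x + 1)^2*e^(-1)/2 + (x + 1)*e^(-1) + e^(-1)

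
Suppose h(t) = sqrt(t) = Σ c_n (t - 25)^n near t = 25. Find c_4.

h(25) = 5
h′(25) = 1/10
h′′(25) = -1/500
h′′′(25) = 3/25000
h^(4)(25) = -3/250000
The Taylor polynomial is Σ h^(k)(25)/k! · (t - 25)^k.

-1/2000000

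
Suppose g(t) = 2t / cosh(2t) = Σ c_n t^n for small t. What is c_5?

Invert the denominator's series and multiply.

20/3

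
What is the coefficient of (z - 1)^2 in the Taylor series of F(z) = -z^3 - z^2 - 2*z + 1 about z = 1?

Apply the Taylor formula c_k = f^(k)(a)/k!.
F(1) = -3
F′(1) = -7
F′′(1) = -8
So c_2 = F′′(1)/2! = -4.

-4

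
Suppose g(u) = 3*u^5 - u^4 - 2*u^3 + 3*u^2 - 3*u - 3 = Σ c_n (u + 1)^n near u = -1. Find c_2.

[(u + 1)^0] = 1;  [(u + 1)^1] = 4;  [(u + 1)^2] = -27.
So c_2 = g′′(-1)/2! = -27.

-27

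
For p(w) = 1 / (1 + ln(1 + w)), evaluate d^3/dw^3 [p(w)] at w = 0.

Write 1/(1+u) = 1 - u + u^2 - u^3 + ... and substitute the series for u.
The coefficient of w^3 in the expansion is -7/3, so p′′′(0) = 3! * (-7/3) = -14.

-14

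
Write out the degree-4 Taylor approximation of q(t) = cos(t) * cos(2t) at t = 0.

Expand each factor separately, then convolve coefficients.
q(0) = 1
q′(0) = 0
q′′(0) = -5
q′′′(0) = 0
q^(4)(0) = 41

41*t^4/24 - 5*t^2/2 + 1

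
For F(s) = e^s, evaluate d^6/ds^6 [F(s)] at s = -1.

The coefficient of (s + 1)^6 in the expansion is e^(-1)/720, so F^(6)(-1) = 6! * (e^(-1)/720) = e^(-1).

e^(-1)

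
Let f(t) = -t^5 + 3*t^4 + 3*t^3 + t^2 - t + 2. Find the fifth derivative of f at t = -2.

Differentiate repeatedly and evaluate at the center.
The coefficient of (t + 2)^5 in the expansion is -1, so f^(5)(-2) = 5! * (-1) = -120.

-120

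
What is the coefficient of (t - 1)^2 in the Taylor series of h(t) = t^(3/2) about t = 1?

3/8

c_2 = h′′(1)/2! = 3/8.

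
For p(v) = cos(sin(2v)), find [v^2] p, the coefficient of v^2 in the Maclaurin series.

-2

Let u equal the inner series; expand the outer function in u and truncate.
[v^0] = 1;  [v^1] = 0;  [v^2] = -2.
So c_2 = p′′(0)/2! = -2.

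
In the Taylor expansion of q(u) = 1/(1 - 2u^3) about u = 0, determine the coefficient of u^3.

q(0) = 1
q′(0) = 0
q′′(0) = 0
q′′′(0) = 12
Then c_k = q^(k)(0)/k! gives each Taylor coefficient.

2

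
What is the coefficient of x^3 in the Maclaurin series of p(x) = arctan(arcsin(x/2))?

Compose series: expand the inner function first, then feed it into the outer expansion.
p(0) = 0
p′(0) = 1/2
p′′(0) = 0
p′′′(0) = -1/8
Then c_k = p^(k)(0)/k! gives each Taylor coefficient.

-1/48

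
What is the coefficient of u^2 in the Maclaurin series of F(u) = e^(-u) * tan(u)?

Take the Cauchy product of the two expansions.
[u^0] = 0;  [u^1] = 1;  [u^2] = -1.

-1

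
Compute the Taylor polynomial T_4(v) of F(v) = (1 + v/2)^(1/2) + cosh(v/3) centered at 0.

-959*v^4/497664 + v^3/128 + 7*v^2/288 + v/4 + 2

Combine the two series term by term.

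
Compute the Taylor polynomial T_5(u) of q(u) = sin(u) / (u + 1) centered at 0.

101*u^5/120 - 5*u^4/6 + 5*u^3/6 - u^2 + u

Use 1/(1 - r) = Σ r^k on the denominator, then take the Cauchy product.
q(0) = 0
q′(0) = 1
q′′(0) = -2
q′′′(0) = 5
q^(4)(0) = -20
q^(5)(0) = 101
Then c_k = q^(k)(0)/k! gives each Taylor coefficient.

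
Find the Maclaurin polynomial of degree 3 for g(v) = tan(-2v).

-8*v^3/3 - 2*v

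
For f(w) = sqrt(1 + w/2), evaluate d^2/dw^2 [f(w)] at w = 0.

From the series, [w^2] f = -1/32; multiply by 2! = 2 to get -1/16.

-1/16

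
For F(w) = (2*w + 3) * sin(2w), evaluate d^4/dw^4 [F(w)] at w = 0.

-64

Shift and add copies of the series according to the polynomial's terms.
From the series, [w^4] F = -8/3; multiply by 4! = 24 to get -64.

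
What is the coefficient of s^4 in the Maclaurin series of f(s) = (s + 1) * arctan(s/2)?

Shift and add copies of the series according to the polynomial's terms.
f(0) = 0
f′(0) = 1/2
f′′(0) = 1
f′′′(0) = -1/4
f^(4)(0) = -1
So c_4 = f^(4)(0)/4! = -1/24.

-1/24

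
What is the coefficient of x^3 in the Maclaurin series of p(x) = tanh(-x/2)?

p(0) = 0
p′(0) = -1/2
p′′(0) = 0
p′′′(0) = 1/4

1/24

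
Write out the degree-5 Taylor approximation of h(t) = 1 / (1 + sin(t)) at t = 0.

Use the geometric series for the reciprocal, then substitute.
h(0) = 1
h′(0) = -1
h′′(0) = 2
h′′′(0) = -5
h^(4)(0) = 16
h^(5)(0) = -61
Dividing each by k! gives the coefficients c_0, ..., c_5.

-61*t^5/120 + 2*t^4/3 - 5*t^3/6 + t^2 - t + 1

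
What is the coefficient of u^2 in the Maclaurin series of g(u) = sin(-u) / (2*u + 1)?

2

Multiply the numerator's expansion by the denominator's geometric series.
g(0) = 0
g′(0) = -1
g′′(0) = 4
So c_2 = g′′(0)/2! = 2.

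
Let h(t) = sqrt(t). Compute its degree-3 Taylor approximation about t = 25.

(t - 25)^3/50000 - (t - 25)^2/1000 + (t - 25)/10 + 5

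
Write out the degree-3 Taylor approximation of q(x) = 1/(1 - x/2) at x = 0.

x^3/8 + x^2/4 + x/2 + 1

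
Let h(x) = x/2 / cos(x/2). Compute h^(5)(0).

25/32

Invert the denominator's series and multiply.
The coefficient of x^5 in the expansion is 5/768, so h^(5)(0) = 5! * (5/768) = 25/32.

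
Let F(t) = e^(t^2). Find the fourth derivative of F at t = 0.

12

From the series, [t^4] F = 1/2; multiply by 4! = 24 to get 12.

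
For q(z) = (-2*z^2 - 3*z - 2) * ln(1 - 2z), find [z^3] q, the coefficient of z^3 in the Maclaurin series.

46/3

Shift and add copies of the series according to the polynomial's terms.
[z^0] = 0;  [z^1] = 4;  [z^2] = 10;  [z^3] = 46/3.
So c_3 = q′′′(0)/3! = 46/3.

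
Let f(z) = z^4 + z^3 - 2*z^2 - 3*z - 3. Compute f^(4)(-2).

Compute the successive derivatives at the expansion point and divide by k!.
The coefficient of (z + 2)^4 in the expansion is 1, so f^(4)(-2) = 4! * (1) = 24.

24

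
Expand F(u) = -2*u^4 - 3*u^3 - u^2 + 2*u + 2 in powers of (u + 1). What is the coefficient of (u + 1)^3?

5

Use the known series and substitute for the argument.
F(-1) = 0
F′(-1) = 3
F′′(-1) = -8
F′′′(-1) = 30
So c_3 = F′′′(-1)/3! = 5.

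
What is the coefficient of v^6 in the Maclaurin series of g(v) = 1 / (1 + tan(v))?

122/45

Write 1/(1+u) = 1 - u + u^2 - u^3 + ... and substitute the series for u.
g(0) = 1
g′(0) = -1
g′′(0) = 2
g′′′(0) = -8
g^(4)(0) = 40
g^(5)(0) = -256
g^(6)(0) = 1952
So c_6 = g^(6)(0)/6! = 122/45.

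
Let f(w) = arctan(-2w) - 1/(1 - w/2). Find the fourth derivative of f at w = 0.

Add the two expansions coefficient-wise.
The coefficient of w^4 in the expansion is -1/16, so f^(4)(0) = 4! * (-1/16) = -3/2.

-3/2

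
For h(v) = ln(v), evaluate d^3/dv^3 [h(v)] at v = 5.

From the series, [(v - 5)^3] h = 1/375; multiply by 3! = 6 to get 2/125.

2/125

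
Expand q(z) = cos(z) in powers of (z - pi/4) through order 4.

q(pi/4) = sqrt(2)/2
q′(pi/4) = -sqrt(2)/2
q′′(pi/4) = -sqrt(2)/2
q′′′(pi/4) = sqrt(2)/2
q^(4)(pi/4) = sqrt(2)/2

sqrt(2)*(z - pi/4)^4/48 + sqrt(2)*(z - pi/4)^3/12 - sqrt(2)*(z - pi/4)^2/4 - sqrt(2)*(z - pi/4)/2 + sqrt(2)/2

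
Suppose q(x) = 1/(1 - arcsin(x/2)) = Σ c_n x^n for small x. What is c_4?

1/12

Compose series: expand the inner function first, then feed it into the outer expansion.
[x^0] = 1;  [x^1] = 1/2;  [x^2] = 1/4;  [x^3] = 7/48;  [x^4] = 1/12.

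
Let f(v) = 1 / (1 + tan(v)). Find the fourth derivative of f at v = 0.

40

Use the geometric series for the reciprocal, then substitute.
The coefficient of v^4 in the expansion is 5/3, so f^(4)(0) = 4! * (5/3) = 40.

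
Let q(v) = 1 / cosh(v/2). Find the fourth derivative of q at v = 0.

5/16

Divide the numerator series by the denominator series (power-series long division).
From the series, [v^4] q = 5/384; multiply by 4! = 24 to get 5/16.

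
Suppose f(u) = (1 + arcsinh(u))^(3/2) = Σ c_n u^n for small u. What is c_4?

-13/128

Let u equal the inner series; expand the outer function in u and truncate.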